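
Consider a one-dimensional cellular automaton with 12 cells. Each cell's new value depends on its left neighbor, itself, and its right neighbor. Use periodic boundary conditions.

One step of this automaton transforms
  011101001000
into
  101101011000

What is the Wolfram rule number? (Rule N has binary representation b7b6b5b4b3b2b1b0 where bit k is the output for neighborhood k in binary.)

position 2: 111 → 1  (bit 7 = 1)
position 3: 110 → 1  (bit 6 = 1)
position 4: 101 → 0  (bit 5 = 0)
position 6: 100 → 0  (bit 4 = 0)
position 1: 011 → 0  (bit 3 = 0)
position 5: 010 → 1  (bit 2 = 1)
position 0: 001 → 1  (bit 1 = 1)
position 10: 000 → 0  (bit 0 = 0)
bits b7..b0 = 11000110 = 198

198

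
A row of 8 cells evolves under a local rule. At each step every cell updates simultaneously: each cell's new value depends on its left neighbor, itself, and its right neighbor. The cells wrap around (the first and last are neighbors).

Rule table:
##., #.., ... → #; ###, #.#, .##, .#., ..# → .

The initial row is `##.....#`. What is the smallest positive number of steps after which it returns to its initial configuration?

.#####..
.....###
####...#
...###..
##...###
.###....
...#####
##.....#

8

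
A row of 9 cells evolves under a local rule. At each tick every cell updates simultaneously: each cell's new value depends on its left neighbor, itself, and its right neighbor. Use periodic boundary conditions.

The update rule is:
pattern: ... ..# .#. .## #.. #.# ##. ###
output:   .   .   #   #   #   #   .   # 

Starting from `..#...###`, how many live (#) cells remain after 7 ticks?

#.##..##.
###.#.#.#
##.######
#.#######
.########
########.
#######.#
count of #: 8

8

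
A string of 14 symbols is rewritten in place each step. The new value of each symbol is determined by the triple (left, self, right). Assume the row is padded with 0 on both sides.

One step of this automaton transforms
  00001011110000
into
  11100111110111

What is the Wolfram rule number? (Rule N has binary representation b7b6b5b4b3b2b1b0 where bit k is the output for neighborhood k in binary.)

233

position 7: 111 → 1  (bit 7 = 1)
position 9: 110 → 1  (bit 6 = 1)
position 5: 101 → 1  (bit 5 = 1)
position 10: 100 → 0  (bit 4 = 0)
position 6: 011 → 1  (bit 3 = 1)
position 4: 010 → 0  (bit 2 = 0)
position 3: 001 → 0  (bit 1 = 0)
position 0: 000 → 1  (bit 0 = 1)
bits b7..b0 = 11101001 = 233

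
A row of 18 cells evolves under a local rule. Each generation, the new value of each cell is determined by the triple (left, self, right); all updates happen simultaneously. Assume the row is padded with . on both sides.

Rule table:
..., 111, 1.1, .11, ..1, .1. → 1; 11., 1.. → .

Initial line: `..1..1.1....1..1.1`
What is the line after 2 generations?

11.1111.1111.1111.

111.1111.1111.1111
11.1111.1111.1111.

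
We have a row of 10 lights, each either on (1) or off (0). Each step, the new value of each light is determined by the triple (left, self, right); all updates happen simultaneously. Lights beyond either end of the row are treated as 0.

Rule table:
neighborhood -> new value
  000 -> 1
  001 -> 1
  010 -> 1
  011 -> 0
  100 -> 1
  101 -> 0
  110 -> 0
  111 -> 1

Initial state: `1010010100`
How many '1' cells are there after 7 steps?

7

step 1: 1011110111
step 2: 1001100010
step 3: 1110011111
step 4: 0101101110
step 5: 1100000101
step 6: 0011111101
step 7: 1101111001
count of 1: 7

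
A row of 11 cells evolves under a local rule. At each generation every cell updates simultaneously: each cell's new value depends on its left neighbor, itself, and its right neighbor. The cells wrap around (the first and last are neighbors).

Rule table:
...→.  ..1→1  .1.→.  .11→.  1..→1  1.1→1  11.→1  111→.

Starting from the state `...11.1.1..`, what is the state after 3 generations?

generation 1: ..1.11.1.1.
generation 2: .1.1.11.1.1
generation 3: 1.1.1.11.1.

1.1.1.11.1.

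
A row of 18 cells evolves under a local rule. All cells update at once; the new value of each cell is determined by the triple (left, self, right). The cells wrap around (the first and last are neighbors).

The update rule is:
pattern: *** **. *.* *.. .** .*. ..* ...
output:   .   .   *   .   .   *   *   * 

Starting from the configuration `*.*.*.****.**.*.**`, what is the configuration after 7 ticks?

*...*****....**.**

.*****....*..***..
*......****.*....*
..*****....**.***.
**......***..*....
...*****....**.***
.**......***..*...
*...*****....**.**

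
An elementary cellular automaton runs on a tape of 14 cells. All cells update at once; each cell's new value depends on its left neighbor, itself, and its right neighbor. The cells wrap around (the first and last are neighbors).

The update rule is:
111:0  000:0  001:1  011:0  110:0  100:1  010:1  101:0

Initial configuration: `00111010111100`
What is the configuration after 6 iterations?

10000010000111

01000010000010
11100111000111
00011000101000
00100101101100
01111100000010
10000010000111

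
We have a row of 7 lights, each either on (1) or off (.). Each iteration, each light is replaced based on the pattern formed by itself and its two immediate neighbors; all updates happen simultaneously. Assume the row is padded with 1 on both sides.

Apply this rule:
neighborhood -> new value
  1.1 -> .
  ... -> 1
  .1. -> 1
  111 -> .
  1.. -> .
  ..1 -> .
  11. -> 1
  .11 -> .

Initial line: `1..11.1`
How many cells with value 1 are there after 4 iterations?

3

1...1..
1.1.1..
1.1.1..  (fixed point — unchanged through iteration 4)
count of 1: 3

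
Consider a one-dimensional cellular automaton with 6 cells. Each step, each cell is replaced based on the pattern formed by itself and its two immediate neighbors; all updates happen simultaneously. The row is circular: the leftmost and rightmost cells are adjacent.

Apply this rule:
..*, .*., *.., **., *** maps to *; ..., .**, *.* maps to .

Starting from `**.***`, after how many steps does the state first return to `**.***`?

6

**..**
****.*
****..
.*****
..****
**.***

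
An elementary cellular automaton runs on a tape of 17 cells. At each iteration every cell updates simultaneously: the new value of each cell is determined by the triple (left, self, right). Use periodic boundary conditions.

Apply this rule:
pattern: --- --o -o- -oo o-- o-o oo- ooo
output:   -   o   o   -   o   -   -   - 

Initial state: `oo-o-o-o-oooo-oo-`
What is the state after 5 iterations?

---o-o-o---------
--oo-o-oo--------
-o---o---o-------
ooo-ooo-ooo------
-----------o----o

-----------o----o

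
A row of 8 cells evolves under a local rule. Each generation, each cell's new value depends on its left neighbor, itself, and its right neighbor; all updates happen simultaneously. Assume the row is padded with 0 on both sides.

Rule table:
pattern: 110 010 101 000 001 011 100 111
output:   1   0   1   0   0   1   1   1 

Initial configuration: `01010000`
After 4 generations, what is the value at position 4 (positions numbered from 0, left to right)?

generation 1: 00101000
generation 2: 00010100
generation 3: 00001010
generation 4: 00000101
position 4 holds 0

0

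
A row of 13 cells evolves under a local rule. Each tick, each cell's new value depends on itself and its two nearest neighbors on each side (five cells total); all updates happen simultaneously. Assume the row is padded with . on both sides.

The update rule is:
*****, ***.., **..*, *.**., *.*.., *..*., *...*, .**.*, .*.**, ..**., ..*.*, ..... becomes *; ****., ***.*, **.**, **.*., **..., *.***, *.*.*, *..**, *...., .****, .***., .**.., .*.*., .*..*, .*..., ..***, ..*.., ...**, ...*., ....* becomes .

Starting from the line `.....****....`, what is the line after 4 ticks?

**....*....**

***.....*..**
..*..*.....*.
....*...*....
**....*....**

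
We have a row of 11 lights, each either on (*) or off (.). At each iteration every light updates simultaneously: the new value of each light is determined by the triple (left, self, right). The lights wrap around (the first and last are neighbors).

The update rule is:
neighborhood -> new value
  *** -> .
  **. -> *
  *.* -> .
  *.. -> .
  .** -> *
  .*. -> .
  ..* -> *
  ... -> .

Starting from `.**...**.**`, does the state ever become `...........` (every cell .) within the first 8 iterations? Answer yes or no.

.**..***.**
.**.**.*.**
.**.**...**
.**.**..***
.**.**.**.*
.**.**.**..
***.**.**..
*.*.**.**.*
iteration 8 is *.*.**.**.*, still not uniform .

no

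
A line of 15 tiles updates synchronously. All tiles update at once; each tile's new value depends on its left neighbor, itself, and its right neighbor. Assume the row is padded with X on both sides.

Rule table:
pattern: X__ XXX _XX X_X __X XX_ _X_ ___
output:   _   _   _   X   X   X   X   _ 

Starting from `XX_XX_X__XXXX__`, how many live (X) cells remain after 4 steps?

step 1: _XX_XXX_X___X_X
step 2: X_XX__XXX__XXX_
step 3: XX_X_X__X_X__XX
step 4: _XXXXX_XXXX_X__
count of X: 10

10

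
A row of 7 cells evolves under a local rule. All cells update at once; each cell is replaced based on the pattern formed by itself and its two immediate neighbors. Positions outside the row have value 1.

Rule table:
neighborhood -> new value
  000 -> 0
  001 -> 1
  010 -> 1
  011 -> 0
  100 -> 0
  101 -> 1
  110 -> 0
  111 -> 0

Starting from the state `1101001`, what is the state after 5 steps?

step 1: 0011010
step 2: 0100111
step 3: 1101000
step 4: 0011001
step 5: 0100010

0100010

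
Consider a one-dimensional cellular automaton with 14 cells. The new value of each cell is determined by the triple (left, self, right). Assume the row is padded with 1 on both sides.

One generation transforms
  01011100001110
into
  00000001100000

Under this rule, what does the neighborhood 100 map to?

At position 6 the neighborhood is 100; the next row has 0 there.

0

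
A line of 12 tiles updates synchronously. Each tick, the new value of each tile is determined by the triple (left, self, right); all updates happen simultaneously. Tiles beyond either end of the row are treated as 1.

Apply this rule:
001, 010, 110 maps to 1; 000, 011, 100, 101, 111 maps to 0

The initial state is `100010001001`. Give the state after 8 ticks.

101010101010

100110011010
101010101010
101010101010  (fixed point — unchanged through tick 8)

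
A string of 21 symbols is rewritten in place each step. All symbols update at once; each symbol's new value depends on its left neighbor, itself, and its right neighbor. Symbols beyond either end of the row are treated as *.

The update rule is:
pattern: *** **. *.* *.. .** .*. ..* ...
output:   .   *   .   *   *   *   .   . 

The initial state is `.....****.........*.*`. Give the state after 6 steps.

.*.*.**.*.*.***...*.*

*....*..**........*.*
**...**.***.......*.*
.**..**.*.**......*.*
.***.**.*.***.....*.*
.*.*.**.*.*.**....*.*
.*.*.**.*.*.***...*.*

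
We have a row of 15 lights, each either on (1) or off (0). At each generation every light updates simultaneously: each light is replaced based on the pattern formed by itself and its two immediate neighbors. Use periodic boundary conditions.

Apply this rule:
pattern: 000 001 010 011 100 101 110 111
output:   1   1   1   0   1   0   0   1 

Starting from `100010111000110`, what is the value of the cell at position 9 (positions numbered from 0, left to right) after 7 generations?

0

111110010111000
011101110010111
001000101110010
111111100101111
111111011100111
111110001011011
111101111000001
position 9 holds 0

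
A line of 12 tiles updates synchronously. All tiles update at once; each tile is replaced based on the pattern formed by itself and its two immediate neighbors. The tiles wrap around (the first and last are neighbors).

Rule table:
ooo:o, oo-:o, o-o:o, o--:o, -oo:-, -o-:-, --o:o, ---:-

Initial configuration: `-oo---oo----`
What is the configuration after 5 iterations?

o-o-o-oo-o-o

o-oo-o-oo---
-o-oo-o-oo-o
o-o-oo-o-oo-
-o-o-oo-o-oo
o-o-o-oo-o-o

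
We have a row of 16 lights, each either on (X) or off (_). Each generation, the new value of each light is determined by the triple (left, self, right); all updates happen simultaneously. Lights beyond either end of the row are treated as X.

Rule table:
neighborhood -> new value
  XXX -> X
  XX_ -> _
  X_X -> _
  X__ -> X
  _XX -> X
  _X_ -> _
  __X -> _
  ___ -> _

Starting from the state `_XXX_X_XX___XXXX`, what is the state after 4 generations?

_XX____X_X__XXXX
_X_X______X_XXXX
____X_______XXXX
X____X______XXXX

X____X______XXXX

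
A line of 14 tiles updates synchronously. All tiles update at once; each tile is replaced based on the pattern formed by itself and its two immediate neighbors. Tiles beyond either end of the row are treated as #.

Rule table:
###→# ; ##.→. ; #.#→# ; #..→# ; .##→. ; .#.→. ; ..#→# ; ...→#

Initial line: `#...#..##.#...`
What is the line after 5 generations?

.#.#.##..#.#.#

.###.##..#.###
#.#.#..##.#.##
.#.#.##..#.#.#
#.#.#..##.#.#.
.#.#.##..#.#.#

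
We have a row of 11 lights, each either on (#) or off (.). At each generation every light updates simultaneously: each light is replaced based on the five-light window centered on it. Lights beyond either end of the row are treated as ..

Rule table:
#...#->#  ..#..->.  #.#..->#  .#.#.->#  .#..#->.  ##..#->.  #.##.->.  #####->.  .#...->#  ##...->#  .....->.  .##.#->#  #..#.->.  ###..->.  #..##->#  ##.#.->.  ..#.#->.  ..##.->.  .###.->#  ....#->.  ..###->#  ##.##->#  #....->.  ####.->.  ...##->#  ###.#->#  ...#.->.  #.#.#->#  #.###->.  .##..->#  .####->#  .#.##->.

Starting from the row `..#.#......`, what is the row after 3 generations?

...###.....
..###.#....
.####.##...

.####.##...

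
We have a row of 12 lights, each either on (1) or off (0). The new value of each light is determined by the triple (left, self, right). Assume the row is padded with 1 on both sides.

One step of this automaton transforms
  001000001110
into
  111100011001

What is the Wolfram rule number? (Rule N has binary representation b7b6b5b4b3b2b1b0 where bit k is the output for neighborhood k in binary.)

position 9: 111 → 0  (bit 7 = 0)
position 10: 110 → 0  (bit 6 = 0)
position 11: 101 → 1  (bit 5 = 1)
position 0: 100 → 1  (bit 4 = 1)
position 8: 011 → 1  (bit 3 = 1)
position 2: 010 → 1  (bit 2 = 1)
position 1: 001 → 1  (bit 1 = 1)
position 4: 000 → 0  (bit 0 = 0)
bits b7..b0 = 00111110 = 62

62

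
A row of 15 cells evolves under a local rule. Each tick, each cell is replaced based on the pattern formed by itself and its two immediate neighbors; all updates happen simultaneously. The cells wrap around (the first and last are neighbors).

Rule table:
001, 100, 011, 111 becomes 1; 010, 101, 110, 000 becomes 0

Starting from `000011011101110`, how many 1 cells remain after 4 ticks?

8

000110011001101
101101110111000
001001100110101
110111011100000
count of 1: 8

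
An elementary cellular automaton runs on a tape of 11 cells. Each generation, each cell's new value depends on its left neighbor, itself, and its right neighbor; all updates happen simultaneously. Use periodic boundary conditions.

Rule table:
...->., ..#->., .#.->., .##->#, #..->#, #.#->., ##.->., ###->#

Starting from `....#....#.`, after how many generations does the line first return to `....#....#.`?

11

generation 1: .....#....#
generation 2: #.....#....
generation 3: .#.....#...
generation 4: ..#.....#..
generation 5: ...#.....#.
generation 6: ....#.....#
generation 7: #....#.....
generation 8: .#....#....
generation 9: ..#....#...
generation 10: ...#....#..
generation 11: ....#....#.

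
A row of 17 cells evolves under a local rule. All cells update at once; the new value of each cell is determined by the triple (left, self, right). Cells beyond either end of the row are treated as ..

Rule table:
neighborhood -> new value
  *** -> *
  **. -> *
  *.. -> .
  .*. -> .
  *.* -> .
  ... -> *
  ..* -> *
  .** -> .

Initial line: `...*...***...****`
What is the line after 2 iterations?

iteration 1: ***..**.**.**.***
iteration 2: .**.*.*..*..*..**

.**.*.*..*..*..**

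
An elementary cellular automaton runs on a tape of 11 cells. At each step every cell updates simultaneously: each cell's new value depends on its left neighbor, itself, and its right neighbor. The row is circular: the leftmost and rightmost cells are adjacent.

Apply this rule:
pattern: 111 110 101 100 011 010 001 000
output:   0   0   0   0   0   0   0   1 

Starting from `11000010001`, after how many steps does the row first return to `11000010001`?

2

00011000100
11000010001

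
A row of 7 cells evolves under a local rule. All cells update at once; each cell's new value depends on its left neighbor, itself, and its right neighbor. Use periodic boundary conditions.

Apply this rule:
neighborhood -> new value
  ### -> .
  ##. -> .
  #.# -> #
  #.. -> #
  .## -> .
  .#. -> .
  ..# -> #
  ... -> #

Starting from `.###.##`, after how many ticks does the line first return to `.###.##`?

2

#...#..
.###.##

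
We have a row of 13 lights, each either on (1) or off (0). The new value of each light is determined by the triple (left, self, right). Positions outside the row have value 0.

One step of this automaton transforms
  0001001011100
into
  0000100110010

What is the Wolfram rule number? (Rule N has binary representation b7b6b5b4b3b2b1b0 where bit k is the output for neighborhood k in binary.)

56

position 9: 111 → 0  (bit 7 = 0)
position 10: 110 → 0  (bit 6 = 0)
position 7: 101 → 1  (bit 5 = 1)
position 4: 100 → 1  (bit 4 = 1)
position 8: 011 → 1  (bit 3 = 1)
position 3: 010 → 0  (bit 2 = 0)
position 2: 001 → 0  (bit 1 = 0)
position 0: 000 → 0  (bit 0 = 0)
bits b7..b0 = 00111000 = 56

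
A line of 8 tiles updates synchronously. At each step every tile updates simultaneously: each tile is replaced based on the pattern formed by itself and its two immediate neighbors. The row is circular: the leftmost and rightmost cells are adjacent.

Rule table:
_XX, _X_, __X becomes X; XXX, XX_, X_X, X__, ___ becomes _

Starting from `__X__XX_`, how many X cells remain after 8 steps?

4

_XX_XX__
XX__X___
X__XX__X
__XX__XX
_XX__XX_
XX__XX__
X__XX__X  (repeats step 3; period 4)
step 8: __XX__XX
count of X: 4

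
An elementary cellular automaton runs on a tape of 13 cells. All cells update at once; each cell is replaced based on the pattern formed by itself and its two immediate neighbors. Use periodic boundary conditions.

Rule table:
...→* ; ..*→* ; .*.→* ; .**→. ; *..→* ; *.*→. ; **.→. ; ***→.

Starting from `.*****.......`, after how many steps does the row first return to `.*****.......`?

2

*.....*******
.*****.......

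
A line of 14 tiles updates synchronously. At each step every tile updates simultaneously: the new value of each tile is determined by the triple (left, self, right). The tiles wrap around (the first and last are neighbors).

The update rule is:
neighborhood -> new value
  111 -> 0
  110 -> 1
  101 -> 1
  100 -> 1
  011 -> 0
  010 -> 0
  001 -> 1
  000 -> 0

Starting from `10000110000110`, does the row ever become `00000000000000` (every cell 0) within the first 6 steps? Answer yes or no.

01001011001011
10110101110101
11011010011010
01101101101101
10110110110110
01011011011011
step 6 is 01011011011011, still not uniform 0

no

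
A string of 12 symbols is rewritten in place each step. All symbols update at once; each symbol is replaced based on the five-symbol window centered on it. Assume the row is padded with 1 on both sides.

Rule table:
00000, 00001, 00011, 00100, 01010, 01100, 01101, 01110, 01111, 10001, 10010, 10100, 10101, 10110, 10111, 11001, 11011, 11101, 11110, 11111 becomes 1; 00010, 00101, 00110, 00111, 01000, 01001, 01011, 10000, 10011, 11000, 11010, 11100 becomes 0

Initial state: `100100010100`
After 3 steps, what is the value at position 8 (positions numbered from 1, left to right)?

1

step 1: 011101001100
step 2: 111101000110
step 3: 111101011011
position 8 holds 1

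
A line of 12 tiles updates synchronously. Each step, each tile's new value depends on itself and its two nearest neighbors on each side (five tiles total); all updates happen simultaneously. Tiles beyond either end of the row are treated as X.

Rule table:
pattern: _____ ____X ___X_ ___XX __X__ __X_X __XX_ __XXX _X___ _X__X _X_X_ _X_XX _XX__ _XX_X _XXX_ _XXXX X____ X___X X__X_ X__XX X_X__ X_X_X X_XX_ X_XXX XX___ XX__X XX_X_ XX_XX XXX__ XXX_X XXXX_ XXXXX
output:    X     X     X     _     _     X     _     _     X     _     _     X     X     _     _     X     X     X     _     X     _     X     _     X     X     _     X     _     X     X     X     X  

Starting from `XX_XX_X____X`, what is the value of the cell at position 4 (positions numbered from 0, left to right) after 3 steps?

X

step 1: XX___X_XXX__
step 2: XXXXXXXX_X_X
step 3: XXXXXXXXXXXX
position 4 holds X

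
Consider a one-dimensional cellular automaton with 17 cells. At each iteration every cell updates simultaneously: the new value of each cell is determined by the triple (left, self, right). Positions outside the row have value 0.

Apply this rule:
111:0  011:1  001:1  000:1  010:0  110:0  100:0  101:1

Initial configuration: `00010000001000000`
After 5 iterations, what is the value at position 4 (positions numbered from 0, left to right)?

iteration 1: 11100111110011111
iteration 2: 10001100000110000
iteration 3: 00111001111100111
iteration 4: 11100011000001100
iteration 5: 10001110011111001
position 4 holds 1

1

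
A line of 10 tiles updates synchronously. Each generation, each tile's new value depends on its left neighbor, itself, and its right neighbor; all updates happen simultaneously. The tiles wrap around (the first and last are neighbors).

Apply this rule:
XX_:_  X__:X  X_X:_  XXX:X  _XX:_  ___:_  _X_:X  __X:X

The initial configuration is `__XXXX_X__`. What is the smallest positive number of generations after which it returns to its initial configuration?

6

_X_XX__XX_
XX___XX__X
X_X_X__XX_
X_X_XXX___
X_X__X_X_X
__XXXX_X__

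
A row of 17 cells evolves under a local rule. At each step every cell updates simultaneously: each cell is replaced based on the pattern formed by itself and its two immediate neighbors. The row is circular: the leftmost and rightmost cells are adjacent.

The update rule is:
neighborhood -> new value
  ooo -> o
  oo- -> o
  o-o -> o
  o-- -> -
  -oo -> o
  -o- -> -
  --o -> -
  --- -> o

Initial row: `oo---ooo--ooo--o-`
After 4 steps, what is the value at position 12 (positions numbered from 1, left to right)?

oo-o-ooo--ooo---o
ooo-oooo--ooo-o-o
oooooooo--oooo-oo
oooooooo--ooooooo
position 12 holds o

o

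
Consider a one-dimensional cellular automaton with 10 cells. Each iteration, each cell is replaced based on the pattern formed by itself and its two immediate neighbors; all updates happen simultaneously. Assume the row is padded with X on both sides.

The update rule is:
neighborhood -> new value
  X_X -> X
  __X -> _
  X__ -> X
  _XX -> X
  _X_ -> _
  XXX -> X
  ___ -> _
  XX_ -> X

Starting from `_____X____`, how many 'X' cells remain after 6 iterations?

X_____X___
XX_____X__
XXX_____X_
XXXX_____X
XXXXX____X
XXXXXX___X
count of X: 7

7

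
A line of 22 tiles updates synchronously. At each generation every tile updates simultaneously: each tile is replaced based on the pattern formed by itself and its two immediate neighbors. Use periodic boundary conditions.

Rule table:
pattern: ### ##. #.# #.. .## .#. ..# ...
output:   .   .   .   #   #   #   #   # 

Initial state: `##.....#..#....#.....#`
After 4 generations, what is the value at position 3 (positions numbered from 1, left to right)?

#

..####################
###...................
#..###################
.###..................
position 3 holds #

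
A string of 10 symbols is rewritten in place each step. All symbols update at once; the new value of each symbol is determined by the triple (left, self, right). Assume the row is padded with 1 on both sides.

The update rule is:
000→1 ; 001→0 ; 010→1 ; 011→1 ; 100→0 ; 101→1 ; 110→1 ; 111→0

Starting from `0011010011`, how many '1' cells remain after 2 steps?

step 1: 0011110010
step 2: 0010010011
count of 1: 4

4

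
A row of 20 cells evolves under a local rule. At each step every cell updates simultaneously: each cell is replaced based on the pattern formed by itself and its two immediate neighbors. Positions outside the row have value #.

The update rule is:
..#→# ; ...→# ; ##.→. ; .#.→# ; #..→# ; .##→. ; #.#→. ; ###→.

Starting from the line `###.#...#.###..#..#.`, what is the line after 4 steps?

####.....####.......

....#####....######.
####.....####.......
....#####....#######
####.....####.......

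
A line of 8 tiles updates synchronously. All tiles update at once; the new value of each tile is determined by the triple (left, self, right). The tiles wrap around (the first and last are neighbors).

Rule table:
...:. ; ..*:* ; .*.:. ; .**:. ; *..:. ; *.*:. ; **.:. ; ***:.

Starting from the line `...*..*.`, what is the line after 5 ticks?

.*....*.

..*..*..
.*..*...
*..*....
..*....*
.*....*.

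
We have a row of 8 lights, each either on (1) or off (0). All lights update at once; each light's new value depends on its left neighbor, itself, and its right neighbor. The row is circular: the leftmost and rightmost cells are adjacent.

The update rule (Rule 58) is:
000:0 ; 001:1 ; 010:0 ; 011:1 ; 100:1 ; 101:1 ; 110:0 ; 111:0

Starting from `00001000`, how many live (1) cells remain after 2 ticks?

tick 1: 00010100
tick 2: 00101010
count of 1: 3

3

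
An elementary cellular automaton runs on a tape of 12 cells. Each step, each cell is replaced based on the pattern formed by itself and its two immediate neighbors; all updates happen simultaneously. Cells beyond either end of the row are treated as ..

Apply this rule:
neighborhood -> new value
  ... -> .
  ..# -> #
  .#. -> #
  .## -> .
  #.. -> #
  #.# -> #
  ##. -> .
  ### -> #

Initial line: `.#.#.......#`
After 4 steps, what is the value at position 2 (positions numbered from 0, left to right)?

#####.....##
.###.#...#..
#.#.###.###.
####.#.#.#.#
position 2 holds #

#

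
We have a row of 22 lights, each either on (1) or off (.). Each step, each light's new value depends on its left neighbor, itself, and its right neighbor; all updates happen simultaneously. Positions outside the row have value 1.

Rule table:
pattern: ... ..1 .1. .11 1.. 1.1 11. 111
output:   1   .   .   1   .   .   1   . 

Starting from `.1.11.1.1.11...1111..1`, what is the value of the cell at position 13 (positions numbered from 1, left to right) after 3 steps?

...11.....11.1.1..1..1
.1.11.111.11.........1
...11.1.1.11.1111111.1
position 13 holds .

.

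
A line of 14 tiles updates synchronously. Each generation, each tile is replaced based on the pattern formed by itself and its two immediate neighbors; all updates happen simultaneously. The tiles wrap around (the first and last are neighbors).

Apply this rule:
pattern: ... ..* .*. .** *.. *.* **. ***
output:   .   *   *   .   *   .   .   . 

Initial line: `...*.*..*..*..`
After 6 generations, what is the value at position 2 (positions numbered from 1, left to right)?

..**.********.
.*...........*
.**.........**
...*.......*..
..***.....***.
.*...*...*...*
position 2 holds *

*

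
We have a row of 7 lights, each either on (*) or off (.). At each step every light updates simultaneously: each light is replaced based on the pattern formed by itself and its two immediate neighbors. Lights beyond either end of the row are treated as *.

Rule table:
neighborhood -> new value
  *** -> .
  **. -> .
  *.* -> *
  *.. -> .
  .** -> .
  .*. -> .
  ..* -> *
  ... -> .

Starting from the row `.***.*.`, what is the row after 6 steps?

step 1: *...*.*
step 2: ...*.*.
step 3: ..*.*.*
step 4: .*.*.*.
step 5: *.*.*.*
step 6: .*.*.*.

.*.*.*.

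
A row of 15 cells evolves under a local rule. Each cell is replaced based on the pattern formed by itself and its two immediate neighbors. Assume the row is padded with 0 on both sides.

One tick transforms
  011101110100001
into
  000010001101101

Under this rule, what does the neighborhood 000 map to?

1

At position 11 the neighborhood is 000; the next row has 1 there.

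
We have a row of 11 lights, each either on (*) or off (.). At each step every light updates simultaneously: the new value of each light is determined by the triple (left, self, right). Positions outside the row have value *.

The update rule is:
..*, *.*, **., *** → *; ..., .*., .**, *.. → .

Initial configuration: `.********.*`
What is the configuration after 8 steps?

********.**

*.********.
**.********
***.*******
****.******
*****.*****
******.****
*******.***
********.**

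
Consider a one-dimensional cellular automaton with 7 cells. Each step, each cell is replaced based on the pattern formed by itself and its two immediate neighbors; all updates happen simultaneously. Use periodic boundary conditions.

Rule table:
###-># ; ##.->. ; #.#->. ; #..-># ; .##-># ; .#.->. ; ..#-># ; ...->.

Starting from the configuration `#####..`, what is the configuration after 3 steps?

####.##
###..##
##.####

##.####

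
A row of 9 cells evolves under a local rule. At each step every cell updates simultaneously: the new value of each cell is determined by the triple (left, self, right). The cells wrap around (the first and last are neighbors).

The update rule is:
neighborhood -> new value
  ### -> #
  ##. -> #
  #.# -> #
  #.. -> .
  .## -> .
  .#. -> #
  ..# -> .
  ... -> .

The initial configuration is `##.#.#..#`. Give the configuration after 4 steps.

######...
.#####...
..####...
...###...

...###...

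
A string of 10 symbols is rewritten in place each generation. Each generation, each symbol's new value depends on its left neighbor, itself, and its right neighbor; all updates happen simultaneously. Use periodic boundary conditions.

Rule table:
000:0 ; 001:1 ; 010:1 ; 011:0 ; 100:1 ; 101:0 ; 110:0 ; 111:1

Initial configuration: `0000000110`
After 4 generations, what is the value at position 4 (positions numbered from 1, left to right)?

0000001001
1000011111
0100101111
0111100110
position 4 holds 1

1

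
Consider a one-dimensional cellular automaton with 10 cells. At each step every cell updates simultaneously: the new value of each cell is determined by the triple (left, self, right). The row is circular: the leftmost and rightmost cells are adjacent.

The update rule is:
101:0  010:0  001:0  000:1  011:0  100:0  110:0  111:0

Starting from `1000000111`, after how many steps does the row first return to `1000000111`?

2

step 1: 0011110000
step 2: 1000000111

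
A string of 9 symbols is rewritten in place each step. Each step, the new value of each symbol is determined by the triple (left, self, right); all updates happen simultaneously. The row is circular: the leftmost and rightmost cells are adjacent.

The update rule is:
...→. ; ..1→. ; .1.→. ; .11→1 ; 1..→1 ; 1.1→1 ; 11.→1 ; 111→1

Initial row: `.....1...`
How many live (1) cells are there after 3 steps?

......1..
.......1.
........1
count of 1: 1

1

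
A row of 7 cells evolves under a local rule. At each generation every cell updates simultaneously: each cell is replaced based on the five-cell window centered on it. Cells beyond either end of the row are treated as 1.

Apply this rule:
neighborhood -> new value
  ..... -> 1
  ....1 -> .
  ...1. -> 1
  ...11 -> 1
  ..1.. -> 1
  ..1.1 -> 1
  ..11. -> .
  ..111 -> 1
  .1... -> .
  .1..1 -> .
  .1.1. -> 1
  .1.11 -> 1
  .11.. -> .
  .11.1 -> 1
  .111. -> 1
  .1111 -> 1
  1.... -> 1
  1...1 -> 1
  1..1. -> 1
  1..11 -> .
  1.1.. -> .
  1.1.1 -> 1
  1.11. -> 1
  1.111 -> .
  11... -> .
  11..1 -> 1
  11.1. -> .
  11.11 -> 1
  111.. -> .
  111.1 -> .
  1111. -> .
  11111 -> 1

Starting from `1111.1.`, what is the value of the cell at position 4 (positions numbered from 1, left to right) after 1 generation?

generation 1: 11...11
position 4 holds .

.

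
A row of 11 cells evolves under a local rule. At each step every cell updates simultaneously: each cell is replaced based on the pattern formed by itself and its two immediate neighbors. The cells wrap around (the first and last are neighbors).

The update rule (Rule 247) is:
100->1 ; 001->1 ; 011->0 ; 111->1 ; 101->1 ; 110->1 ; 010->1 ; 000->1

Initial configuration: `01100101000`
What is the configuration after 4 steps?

11110111111

10111111111
11011111111
11101111111
11110111111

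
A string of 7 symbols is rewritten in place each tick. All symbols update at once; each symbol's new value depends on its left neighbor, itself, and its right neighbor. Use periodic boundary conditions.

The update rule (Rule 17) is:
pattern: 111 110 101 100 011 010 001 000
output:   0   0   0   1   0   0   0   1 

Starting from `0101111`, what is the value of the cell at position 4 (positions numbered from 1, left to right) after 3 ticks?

0

0000000
1111111
0000000
position 4 holds 0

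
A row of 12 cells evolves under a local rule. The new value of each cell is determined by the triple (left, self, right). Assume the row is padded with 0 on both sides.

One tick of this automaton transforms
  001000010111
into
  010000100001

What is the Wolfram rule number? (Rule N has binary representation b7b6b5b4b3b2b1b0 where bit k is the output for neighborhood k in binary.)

66

position 10: 111 → 0  (bit 7 = 0)
position 11: 110 → 1  (bit 6 = 1)
position 8: 101 → 0  (bit 5 = 0)
position 3: 100 → 0  (bit 4 = 0)
position 9: 011 → 0  (bit 3 = 0)
position 2: 010 → 0  (bit 2 = 0)
position 1: 001 → 1  (bit 1 = 1)
position 0: 000 → 0  (bit 0 = 0)
bits b7..b0 = 01000010 = 66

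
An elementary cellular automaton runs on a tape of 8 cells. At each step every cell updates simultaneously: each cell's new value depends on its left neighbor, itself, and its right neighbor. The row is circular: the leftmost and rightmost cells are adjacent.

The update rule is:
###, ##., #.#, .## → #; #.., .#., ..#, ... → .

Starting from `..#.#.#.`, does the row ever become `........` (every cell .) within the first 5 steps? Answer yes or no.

...#.#..
....#...
........
all cells are . at step 3

yes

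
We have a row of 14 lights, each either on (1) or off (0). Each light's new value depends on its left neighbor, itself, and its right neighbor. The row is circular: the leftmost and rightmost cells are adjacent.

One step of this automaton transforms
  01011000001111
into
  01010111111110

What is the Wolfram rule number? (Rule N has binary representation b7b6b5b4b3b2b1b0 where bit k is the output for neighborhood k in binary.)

position 11: 111 → 1  (bit 7 = 1)
position 4: 110 → 0  (bit 6 = 0)
position 0: 101 → 0  (bit 5 = 0)
position 5: 100 → 1  (bit 4 = 1)
position 3: 011 → 1  (bit 3 = 1)
position 1: 010 → 1  (bit 2 = 1)
position 9: 001 → 1  (bit 1 = 1)
position 6: 000 → 1  (bit 0 = 1)
bits b7..b0 = 10011111 = 159

159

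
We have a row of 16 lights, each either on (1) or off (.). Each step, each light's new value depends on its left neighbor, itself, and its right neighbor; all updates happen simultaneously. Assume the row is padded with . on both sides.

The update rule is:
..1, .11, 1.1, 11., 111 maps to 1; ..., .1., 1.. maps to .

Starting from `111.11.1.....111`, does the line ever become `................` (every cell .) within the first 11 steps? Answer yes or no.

no

step 1: 1111111.....1111
step 2: 1111111....11111
step 3: 1111111...111111
step 4: 1111111..1111111
step 5: 1111111.11111111
step 6: 1111111111111111
step 7: 1111111111111111  (fixed point — unchanged through step 11)
step 11 is 1111111111111111, still not uniform .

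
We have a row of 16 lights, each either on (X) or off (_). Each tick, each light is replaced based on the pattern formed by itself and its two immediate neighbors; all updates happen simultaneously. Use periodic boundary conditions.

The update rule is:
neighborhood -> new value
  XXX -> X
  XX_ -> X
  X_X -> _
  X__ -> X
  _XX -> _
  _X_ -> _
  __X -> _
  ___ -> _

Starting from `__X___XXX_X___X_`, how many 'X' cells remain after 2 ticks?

5

tick 1: ___X___XX__X___X
tick 2: X___X___XX__X___
count of X: 5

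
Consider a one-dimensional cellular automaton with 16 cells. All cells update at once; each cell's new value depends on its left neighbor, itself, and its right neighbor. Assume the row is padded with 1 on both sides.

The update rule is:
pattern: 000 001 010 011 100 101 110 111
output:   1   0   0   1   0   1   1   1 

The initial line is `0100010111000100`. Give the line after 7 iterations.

1111111111100111

1001001111010000
1000001111100110
1011101111100111
1111111111100111
1111111111100111  (fixed point — unchanged through iteration 7)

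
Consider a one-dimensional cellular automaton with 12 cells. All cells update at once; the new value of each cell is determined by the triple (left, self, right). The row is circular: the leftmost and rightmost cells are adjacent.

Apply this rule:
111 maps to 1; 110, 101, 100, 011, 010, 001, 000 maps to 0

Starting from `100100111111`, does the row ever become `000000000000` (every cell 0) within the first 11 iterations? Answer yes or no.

yes

iteration 1: 000000011111
iteration 2: 000000001110
iteration 3: 000000000100
iteration 4: 000000000000
all cells are 0 at iteration 4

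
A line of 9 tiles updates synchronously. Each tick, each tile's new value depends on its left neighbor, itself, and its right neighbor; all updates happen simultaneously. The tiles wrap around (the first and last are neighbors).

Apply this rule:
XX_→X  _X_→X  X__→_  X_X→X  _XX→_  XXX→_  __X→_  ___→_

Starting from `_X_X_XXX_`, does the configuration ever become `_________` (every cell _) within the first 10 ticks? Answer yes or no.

no

tick 1: _XXXX__X_
tick 2: ____X__X_
tick 3: ____X__X_  (fixed point — unchanged through tick 10)
tick 10 is ____X__X_, still not uniform _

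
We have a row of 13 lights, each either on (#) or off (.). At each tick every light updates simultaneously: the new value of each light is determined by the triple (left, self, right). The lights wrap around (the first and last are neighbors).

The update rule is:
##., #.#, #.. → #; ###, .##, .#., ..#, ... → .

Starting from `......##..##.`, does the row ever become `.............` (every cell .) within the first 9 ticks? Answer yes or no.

.......##..##
#.......##..#
##.......##..
.##.......##.
..##.......##
#..##.......#
##..##.......
.##..##......
..##..##.....
tick 9 is ..##..##....., still not uniform .

no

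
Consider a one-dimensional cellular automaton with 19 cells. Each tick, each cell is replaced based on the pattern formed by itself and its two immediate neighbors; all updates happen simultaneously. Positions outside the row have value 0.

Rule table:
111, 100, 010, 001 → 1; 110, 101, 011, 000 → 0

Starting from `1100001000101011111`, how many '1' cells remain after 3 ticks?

0010011101101001110
0111101000001110101
1011001100010100101
count of 1: 9

9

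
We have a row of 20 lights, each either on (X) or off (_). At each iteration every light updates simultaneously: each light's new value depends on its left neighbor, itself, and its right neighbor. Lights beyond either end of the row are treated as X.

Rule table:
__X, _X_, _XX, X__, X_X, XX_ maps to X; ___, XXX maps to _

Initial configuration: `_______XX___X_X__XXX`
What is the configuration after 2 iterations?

X_____XXXX_XXXXXXX__
XX___XX__XXX_____XXX

XX___XX__XXX_____XXX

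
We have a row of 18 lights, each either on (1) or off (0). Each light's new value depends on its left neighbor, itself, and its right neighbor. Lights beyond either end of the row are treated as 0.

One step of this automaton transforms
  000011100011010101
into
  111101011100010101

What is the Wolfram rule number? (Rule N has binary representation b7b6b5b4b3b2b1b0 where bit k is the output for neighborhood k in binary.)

151

position 5: 111 → 1  (bit 7 = 1)
position 6: 110 → 0  (bit 6 = 0)
position 12: 101 → 0  (bit 5 = 0)
position 7: 100 → 1  (bit 4 = 1)
position 4: 011 → 0  (bit 3 = 0)
position 13: 010 → 1  (bit 2 = 1)
position 3: 001 → 1  (bit 1 = 1)
position 0: 000 → 1  (bit 0 = 1)
bits b7..b0 = 10010111 = 151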